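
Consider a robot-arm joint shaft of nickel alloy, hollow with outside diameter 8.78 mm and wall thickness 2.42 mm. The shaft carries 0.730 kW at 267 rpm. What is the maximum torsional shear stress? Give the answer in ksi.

29.7 ksi

ω = 2π·267/60 = 27.96 rad/s, so T = P/ω = 0.730×10³ / 27.96 = 26.11 N·m.
J = π(d_o⁴ − d_i⁴)/32 = π(0.00878⁴ − 0.00394⁴)/32 = 5.598×10^-10 m⁴.
τ_max = T·r/J = 26.11 × 0.00439 / 5.598×10^-10 = 2.048×10^8 Pa.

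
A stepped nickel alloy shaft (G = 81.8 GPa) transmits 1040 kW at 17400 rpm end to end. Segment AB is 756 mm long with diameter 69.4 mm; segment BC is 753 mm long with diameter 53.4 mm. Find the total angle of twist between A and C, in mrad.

8.90 mrad

ω = 2π·17400/60 = 1822 rad/s, so T = P/ω = 1040×10³ / 1822 = 570.8 N·m.
J_AB = π(0.0694)⁴/32 = 2.28×10^-6 m⁴; J_BC = π(0.0534)⁴/32 = 7.98×10^-7 m⁴.
θ = (T/G)·Σ L_i/J_i = (570.8/81.8×10⁹)·(0.756/2.28×10^-6 + 0.753/7.98×10^-7) = 8.898×10^-3 rad.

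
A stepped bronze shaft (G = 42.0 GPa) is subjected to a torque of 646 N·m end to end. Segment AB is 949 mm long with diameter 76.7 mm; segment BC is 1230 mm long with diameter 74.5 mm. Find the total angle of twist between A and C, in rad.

J_AB = π(0.0767)⁴/32 = 3.40×10^-6 m⁴; J_BC = π(0.0745)⁴/32 = 3.02×10^-6 m⁴.
θ = (T/G)·Σ L_i/J_i = (646.0/42.0×10⁹)·(0.949/3.40×10^-6 + 1.23/3.02×10^-6) = 0.01055 rad.

0.0106 rad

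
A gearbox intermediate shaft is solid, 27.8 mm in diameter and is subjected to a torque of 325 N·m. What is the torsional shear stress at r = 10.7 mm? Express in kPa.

J = πd⁴/32 = π(0.0278)⁴/32 = 5.864×10^-8 m⁴.
Shear stress varies linearly with radius: τ = T·r/J = 325.0 × 0.0107 / 5.864×10^-8 = 5.930×10^7 Pa.

59300 kPa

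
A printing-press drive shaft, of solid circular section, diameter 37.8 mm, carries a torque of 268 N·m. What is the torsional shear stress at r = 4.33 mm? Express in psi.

840 psi

J = πd⁴/32 = π(0.0378)⁴/32 = 2.004×10^-7 m⁴.
Shear stress varies linearly with radius: τ = T·r/J = 268.0 × 0.00433 / 2.004×10^-7 = 5.790×10^6 Pa.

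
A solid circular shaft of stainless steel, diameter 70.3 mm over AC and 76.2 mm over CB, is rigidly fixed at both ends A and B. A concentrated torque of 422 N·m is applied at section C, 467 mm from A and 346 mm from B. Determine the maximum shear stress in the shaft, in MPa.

3.16 MPa

Compatibility: T_A·a/J_AC = T_B·b/J_CB with T_A + T_B = T₀.
J_AC = 2.40×10^-6 m⁴, J_CB = 3.31×10^-6 m⁴, so T_A = T₀·(J_AC/a)/((J_AC/a)+(J_CB/b)) = 147.4 N·m, T_B = 274.6 N·m.
τ in each portion: τ_AC = 2.16×10^6 Pa, τ_CB = 3.16×10^6 Pa; maximum is in CB.
τ_max = T_CB·r/J = 274.6·0.0381/3.31×10^-6 = 3.161×10^6 Pa.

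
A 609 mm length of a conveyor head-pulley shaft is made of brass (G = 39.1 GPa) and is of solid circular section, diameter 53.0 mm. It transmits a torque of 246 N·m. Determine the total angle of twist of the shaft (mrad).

4.95 mrad

J = πd⁴/32 = π(0.0530)⁴/32 = 7.746×10^-7 m⁴.
θ = T·L/(G·J) = 246.0 × 0.609 / (39.1×10⁹ × 7.746×10^-7) = 4.946×10^-3 rad.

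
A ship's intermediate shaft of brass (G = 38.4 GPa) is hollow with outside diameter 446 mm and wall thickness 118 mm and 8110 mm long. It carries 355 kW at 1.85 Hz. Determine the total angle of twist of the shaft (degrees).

ω = 2π·1.85 = 11.62 rad/s, so T = P/ω = 355×10³ / 11.62 = 30540 N·m.
J = π(d_o⁴ − d_i⁴)/32 = π(0.446⁴ − 0.210⁴)/32 = 3.694×10^-3 m⁴.
θ = T·L/(G·J) = 30540 × 8.11 / (38.4×10⁹ × 3.694×10^-3) = 1.746×10^-3 rad.

0.100°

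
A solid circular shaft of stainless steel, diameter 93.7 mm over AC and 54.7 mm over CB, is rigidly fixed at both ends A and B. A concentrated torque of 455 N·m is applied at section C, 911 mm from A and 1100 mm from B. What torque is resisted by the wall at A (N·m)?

415 N·m

Compatibility: T_A·a/J_AC = T_B·b/J_CB with T_A + T_B = T₀.
J_AC = 7.57×10^-6 m⁴, J_CB = 8.79×10^-7 m⁴, so T_A = T₀·(J_AC/a)/((J_AC/a)+(J_CB/b)) = 415.1 N·m, T_B = 39.92 N·m.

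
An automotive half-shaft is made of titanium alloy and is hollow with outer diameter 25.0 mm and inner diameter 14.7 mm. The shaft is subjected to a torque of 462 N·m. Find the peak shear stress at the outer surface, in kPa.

J = π(d_o⁴ − d_i⁴)/32 = π(0.0250⁴ − 0.0147⁴)/32 = 3.377×10^-8 m⁴.
τ_max = T·r/J = 462.0 × 0.0125 / 3.377×10^-8 = 1.710×10^8 Pa.

171000 kPa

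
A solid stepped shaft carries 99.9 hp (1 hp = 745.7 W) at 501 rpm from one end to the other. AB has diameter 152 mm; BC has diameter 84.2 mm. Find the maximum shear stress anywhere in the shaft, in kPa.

ω = 2π·501/60 = 52.46 rad/s, so T = P/ω = 99.9×745.7 / 52.46 = 1420 N·m.
Under the same torque, τ_max = 16T/(πd³) is largest where d is smallest — segment BC (d = 84.2 mm).
τ_max = 16·1420/(π·(0.0842)³) = 1.211×10^7 Pa.

12100 kPa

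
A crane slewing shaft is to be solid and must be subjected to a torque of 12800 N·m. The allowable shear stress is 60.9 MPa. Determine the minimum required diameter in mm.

102 mm

For a solid shaft τ_max = 16T/(πd³), so d = (16T/(π τ_allow))^(1/3) = (16·12800/(π·6.09×10^7))^(1/3) = 0.1023 m.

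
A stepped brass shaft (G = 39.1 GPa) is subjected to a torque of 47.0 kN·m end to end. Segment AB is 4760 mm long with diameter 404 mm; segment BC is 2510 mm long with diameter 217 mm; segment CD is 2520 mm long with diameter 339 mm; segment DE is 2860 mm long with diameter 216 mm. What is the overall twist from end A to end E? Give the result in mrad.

34.5 mrad

J_AB = π(0.404)⁴/32 = 2.62×10^-3 m⁴; J_BC = π(0.217)⁴/32 = 2.18×10^-4 m⁴; J_CD = π(0.339)⁴/32 = 1.30×10^-3 m⁴; J_DE = π(0.216)⁴/32 = 2.14×10^-4 m⁴.
θ = (T/G)·Σ L_i/J_i = (47000/39.1×10⁹)·(4.76/2.62×10^-3 + 2.51/2.18×10^-4 + 2.52/1.30×10^-3 + 2.86/2.14×10^-4) = 0.03447 rad.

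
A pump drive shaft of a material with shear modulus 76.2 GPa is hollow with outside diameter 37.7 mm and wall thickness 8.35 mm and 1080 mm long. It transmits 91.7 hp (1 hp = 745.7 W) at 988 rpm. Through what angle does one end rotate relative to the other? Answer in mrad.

ω = 2π·988/60 = 103.5 rad/s, so T = P/ω = 91.7×745.7 / 103.5 = 660.9 N·m.
J = π(d_o⁴ − d_i⁴)/32 = π(0.0377⁴ − 0.0210⁴)/32 = 1.792×10^-7 m⁴.
θ = T·L/(G·J) = 660.9 × 1.08 / (76.2×10⁹ × 1.792×10^-7) = 0.05227 rad.

52.3 mrad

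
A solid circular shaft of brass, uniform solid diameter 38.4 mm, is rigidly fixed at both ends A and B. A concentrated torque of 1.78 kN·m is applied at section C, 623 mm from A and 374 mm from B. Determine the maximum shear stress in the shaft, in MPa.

100 MPa

With uniform GJ and both ends fixed, compatibility θ_AC = θ_CB gives T_A·a = T_B·b, together with T_A + T_B = T₀.
T_A = T₀·b/(a+b) = 1780·374/997.0 = 667.7 N·m; T_B = 1112 N·m.
τ in each portion: τ_AC = 6.01×10^7 Pa, τ_CB = 1.00×10^8 Pa; maximum is in CB.
τ_max = T_CB·r/J = 1112·0.0192/2.13×10^-7 = 1.000×10^8 Pa.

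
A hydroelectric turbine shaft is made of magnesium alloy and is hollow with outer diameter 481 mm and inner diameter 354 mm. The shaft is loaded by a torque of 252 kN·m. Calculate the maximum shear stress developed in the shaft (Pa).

1.63e7 Pa

J = π(d_o⁴ − d_i⁴)/32 = π(0.481⁴ − 0.354⁴)/32 = 3.713×10^-3 m⁴.
τ_max = T·r/J = 252000 × 0.240 / 3.713×10^-3 = 1.632×10^7 Pa.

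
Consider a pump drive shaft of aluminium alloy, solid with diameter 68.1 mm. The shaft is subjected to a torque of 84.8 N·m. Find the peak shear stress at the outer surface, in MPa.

J = πd⁴/32 = π(0.0681)⁴/32 = 2.111×10^-6 m⁴.
τ_max = T·r/J = 84.80 × 0.0340 / 2.111×10^-6 = 1.367×10^6 Pa.

1.37 MPa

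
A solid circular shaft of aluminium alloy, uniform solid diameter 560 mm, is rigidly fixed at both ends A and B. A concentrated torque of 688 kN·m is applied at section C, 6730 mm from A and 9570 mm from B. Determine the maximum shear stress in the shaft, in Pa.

With uniform GJ and both ends fixed, compatibility θ_AC = θ_CB gives T_A·a = T_B·b, together with T_A + T_B = T₀.
T_A = T₀·b/(a+b) = 688000·9570/16300 = 403900 N·m; T_B = 284100 N·m.
τ in each portion: τ_AC = 1.17×10^7 Pa, τ_CB = 8.24×10^6 Pa; maximum is in AC.
τ_max = T_AC·r/J = 403900·0.280/9.65×10^-3 = 1.171×10^7 Pa.

1.17e7 Pa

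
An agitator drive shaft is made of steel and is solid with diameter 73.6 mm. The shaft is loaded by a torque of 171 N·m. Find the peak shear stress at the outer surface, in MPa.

2.18 MPa

J = πd⁴/32 = π(0.0736)⁴/32 = 2.881×10^-6 m⁴.
τ_max = T·r/J = 171.0 × 0.0368 / 2.881×10^-6 = 2.184×10^6 Pa.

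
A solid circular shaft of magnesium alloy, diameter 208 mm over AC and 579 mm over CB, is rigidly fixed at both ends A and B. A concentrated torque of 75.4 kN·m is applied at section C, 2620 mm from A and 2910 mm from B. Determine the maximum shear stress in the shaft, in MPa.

Compatibility: T_A·a/J_AC = T_B·b/J_CB with T_A + T_B = T₀.
J_AC = 1.84×10^-4 m⁴, J_CB = 0.0110 m⁴, so T_A = T₀·(J_AC/a)/((J_AC/a)+(J_CB/b)) = 1369 N·m, T_B = 74030 N·m.
τ in each portion: τ_AC = 7.75×10^5 Pa, τ_CB = 1.94×10^6 Pa; maximum is in CB.
τ_max = T_CB·r/J = 74030·0.289/0.0110 = 1.942×10^6 Pa.

1.94 MPa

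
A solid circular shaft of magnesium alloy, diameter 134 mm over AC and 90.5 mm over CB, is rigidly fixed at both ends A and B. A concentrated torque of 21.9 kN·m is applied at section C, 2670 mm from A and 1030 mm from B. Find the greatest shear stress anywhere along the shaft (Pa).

5.27e7 Pa

Compatibility: T_A·a/J_AC = T_B·b/J_CB with T_A + T_B = T₀.
J_AC = 3.17×10^-5 m⁴, J_CB = 6.59×10^-6 m⁴, so T_A = T₀·(J_AC/a)/((J_AC/a)+(J_CB/b)) = 14230 N·m, T_B = 7673 N·m.
τ in each portion: τ_AC = 3.01×10^7 Pa, τ_CB = 5.27×10^7 Pa; maximum is in CB.
τ_max = T_CB·r/J = 7673·0.0452/6.59×10^-6 = 5.272×10^7 Pa.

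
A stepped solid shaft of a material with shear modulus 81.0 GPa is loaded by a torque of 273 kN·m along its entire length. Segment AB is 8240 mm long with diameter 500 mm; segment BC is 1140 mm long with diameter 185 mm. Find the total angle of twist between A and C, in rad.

J_AB = π(0.500)⁴/32 = 6.14×10^-3 m⁴; J_BC = π(0.185)⁴/32 = 1.15×10^-4 m⁴.
θ = (T/G)·Σ L_i/J_i = (273000/81.0×10⁹)·(8.24/6.14×10^-3 + 1.14/1.15×10^-4) = 0.03794 rad.

0.0379 rad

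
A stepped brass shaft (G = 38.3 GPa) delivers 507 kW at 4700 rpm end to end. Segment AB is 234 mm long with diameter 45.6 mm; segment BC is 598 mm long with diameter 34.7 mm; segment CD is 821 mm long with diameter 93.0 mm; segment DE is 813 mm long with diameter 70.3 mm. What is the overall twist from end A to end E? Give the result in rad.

0.140 rad

ω = 2π·4700/60 = 492.2 rad/s, so T = P/ω = 507×10³ / 492.2 = 1030 N·m.
J_AB = π(0.0456)⁴/32 = 4.24×10^-7 m⁴; J_BC = π(0.0347)⁴/32 = 1.42×10^-7 m⁴; J_CD = π(0.0930)⁴/32 = 7.34×10^-6 m⁴; J_DE = π(0.0703)⁴/32 = 2.40×10^-6 m⁴.
θ = (T/G)·Σ L_i/J_i = (1030/38.3×10⁹)·(0.234/4.24×10^-7 + 0.598/1.42×10^-7 + 0.821/7.34×10^-6 + 0.813/2.40×10^-6) = 0.1399 rad.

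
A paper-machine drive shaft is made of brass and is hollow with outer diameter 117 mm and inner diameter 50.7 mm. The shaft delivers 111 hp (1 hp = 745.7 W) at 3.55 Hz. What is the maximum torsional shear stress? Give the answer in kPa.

12200 kPa

ω = 2π·3.55 = 22.31 rad/s, so T = P/ω = 111×745.7 / 22.31 = 3711 N·m.
J = π(d_o⁴ − d_i⁴)/32 = π(0.117⁴ − 0.0507⁴)/32 = 1.775×10^-5 m⁴.
τ_max = T·r/J = 3711 × 0.0585 / 1.775×10^-5 = 1.223×10^7 Pa.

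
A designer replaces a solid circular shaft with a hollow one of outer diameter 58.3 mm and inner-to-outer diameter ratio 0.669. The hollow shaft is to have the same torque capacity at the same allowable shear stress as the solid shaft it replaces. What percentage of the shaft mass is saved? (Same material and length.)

35.9 %

Equal τ_max and T ⇒ the solid shaft needs d_s³ = d_o³(1−k⁴), so d_s = 58.3·(1−0.669⁴)^(1/3) = 54.11 mm.
Area ratio A_h/A_s = d_o²(1−k²)/d_s² = (1−k²)/(1−k⁴)^(2/3) = 0.6412.
Mass saving = 1 − 0.6412 = 35.9 %.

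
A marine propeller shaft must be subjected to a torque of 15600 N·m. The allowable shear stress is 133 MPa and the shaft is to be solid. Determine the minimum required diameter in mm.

84.2 mm

For a solid shaft τ_max = 16T/(πd³), so d = (16T/(π τ_allow))^(1/3) = (16·15600/(π·1.33×10^8))^(1/3) = 0.08422 m.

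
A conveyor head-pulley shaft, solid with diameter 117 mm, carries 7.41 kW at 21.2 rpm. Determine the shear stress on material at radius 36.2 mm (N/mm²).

ω = 2π·21.2/60 = 2.220 rad/s, so T = P/ω = 7.41×10³ / 2.220 = 3338 N·m.
J = πd⁴/32 = π(0.117)⁴/32 = 1.840×10^-5 m⁴.
Shear stress varies linearly with radius: τ = T·r/J = 3338 × 0.0362 / 1.840×10^-5 = 6.568×10^6 Pa.

6.57 N/mm²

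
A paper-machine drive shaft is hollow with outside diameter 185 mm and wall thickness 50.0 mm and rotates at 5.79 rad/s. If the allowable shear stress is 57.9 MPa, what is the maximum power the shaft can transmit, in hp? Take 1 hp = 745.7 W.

534 hp

J = π(d_o⁴ − d_i⁴)/32 = π(0.185⁴ − 0.0850⁴)/32 = 1.099×10^-4 m⁴.
T_max = τ_allow·J/r = 5.79×10^7 × 1.099×10^-4 / 0.0925 = 68770 N·m.
ω = 5.79 rad/s, so P_max = T_max·ω = 3.982×10^5 W.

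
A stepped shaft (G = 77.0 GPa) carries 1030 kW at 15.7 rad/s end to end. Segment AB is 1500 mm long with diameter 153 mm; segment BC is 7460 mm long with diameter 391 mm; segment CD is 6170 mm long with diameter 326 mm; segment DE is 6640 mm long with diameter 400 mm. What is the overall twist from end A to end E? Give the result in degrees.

ω = 15.7 rad/s, so T = P/ω = 1030×10³ / 15.70 = 65610 N·m.
J_AB = π(0.153)⁴/32 = 5.38×10^-5 m⁴; J_BC = π(0.391)⁴/32 = 2.29×10^-3 m⁴; J_CD = π(0.326)⁴/32 = 1.11×10^-3 m⁴; J_DE = π(0.400)⁴/32 = 2.51×10^-3 m⁴.
θ = (T/G)·Σ L_i/J_i = (65610/77.0×10⁹)·(1.50/5.38×10^-5 + 7.46/2.29×10^-3 + 6.17/1.11×10^-3 + 6.64/2.51×10^-3) = 0.03352 rad.

1.92°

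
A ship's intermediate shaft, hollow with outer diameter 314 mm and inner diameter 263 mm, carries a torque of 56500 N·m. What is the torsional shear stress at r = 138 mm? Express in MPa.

J = π(d_o⁴ − d_i⁴)/32 = π(0.314⁴ − 0.263⁴)/32 = 4.847×10^-4 m⁴.
Shear stress varies linearly with radius: τ = T·r/J = 56500 × 0.138 / 4.847×10^-4 = 1.609×10^7 Pa.

16.1 MPa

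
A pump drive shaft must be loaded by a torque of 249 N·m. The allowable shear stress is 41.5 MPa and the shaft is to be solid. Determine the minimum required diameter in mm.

31.3 mm

For a solid shaft τ_max = 16T/(πd³), so d = (16T/(π τ_allow))^(1/3) = (16·249.0/(π·4.15×10^7))^(1/3) = 0.03126 m.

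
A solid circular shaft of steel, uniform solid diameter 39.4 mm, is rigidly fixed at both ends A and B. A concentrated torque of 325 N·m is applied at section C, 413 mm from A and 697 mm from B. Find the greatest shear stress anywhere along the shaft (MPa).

With uniform GJ and both ends fixed, compatibility θ_AC = θ_CB gives T_A·a = T_B·b, together with T_A + T_B = T₀.
T_A = T₀·b/(a+b) = 325.0·697/1110 = 204.1 N·m; T_B = 120.9 N·m.
τ in each portion: τ_AC = 1.70×10^7 Pa, τ_CB = 1.01×10^7 Pa; maximum is in AC.
τ_max = T_AC·r/J = 204.1·0.0197/2.37×10^-7 = 1.699×10^7 Pa.

17.0 MPa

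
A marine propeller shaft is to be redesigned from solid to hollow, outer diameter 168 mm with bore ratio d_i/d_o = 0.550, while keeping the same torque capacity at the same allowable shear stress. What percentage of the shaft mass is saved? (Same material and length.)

Equal τ_max and T ⇒ the solid shaft needs d_s³ = d_o³(1−k⁴), so d_s = 168·(1−0.550⁴)^(1/3) = 162.7 mm.
Area ratio A_h/A_s = d_o²(1−k²)/d_s² = (1−k²)/(1−k⁴)^(2/3) = 0.7436.
Mass saving = 1 − 0.7436 = 25.6 %.

25.6 %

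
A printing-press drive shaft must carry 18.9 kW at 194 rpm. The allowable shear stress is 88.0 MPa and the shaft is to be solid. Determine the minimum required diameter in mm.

37.8 mm

ω = 2π·194/60 = 20.32 rad/s, so T = P/ω = 18.9×10³ / 20.32 = 930.3 N·m.
For a solid shaft τ_max = 16T/(πd³), so d = (16T/(π τ_allow))^(1/3) = (16·930.3/(π·8.80×10^7))^(1/3) = 0.03776 m.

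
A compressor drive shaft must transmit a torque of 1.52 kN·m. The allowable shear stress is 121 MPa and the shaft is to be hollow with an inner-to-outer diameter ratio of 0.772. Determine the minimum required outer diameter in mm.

46.3 mm

For a hollow shaft with d_i/d_o = 0.772: τ_max = 16T/(π d_o³ (1−k⁴)), so d_o = [16T/(π τ_allow (1−k⁴))]^(1/3) = [16·1520/(π·1.21×10^8·0.6448)]^(1/3) = 0.04629 m.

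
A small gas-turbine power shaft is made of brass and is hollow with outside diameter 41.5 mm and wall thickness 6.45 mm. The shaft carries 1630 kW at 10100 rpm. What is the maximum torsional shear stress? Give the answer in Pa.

1.42e8 Pa

ω = 2π·10100/60 = 1058 rad/s, so T = P/ω = 1630×10³ / 1058 = 1541 N·m.
J = π(d_o⁴ − d_i⁴)/32 = π(0.0415⁴ − 0.0286⁴)/32 = 2.255×10^-7 m⁴.
τ_max = T·r/J = 1541 × 0.0208 / 2.255×10^-7 = 1.418×10^8 Pa.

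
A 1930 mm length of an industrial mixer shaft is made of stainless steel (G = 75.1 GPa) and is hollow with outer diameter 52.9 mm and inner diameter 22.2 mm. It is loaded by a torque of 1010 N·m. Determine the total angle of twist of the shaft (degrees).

J = π(d_o⁴ − d_i⁴)/32 = π(0.0529⁴ − 0.0222⁴)/32 = 7.450×10^-7 m⁴.
θ = T·L/(G·J) = 1010 × 1.93 / (75.1×10⁹ × 7.450×10^-7) = 0.03484 rad.

2.00°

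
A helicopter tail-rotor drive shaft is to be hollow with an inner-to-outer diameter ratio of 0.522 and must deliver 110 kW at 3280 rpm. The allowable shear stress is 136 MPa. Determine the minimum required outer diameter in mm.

23.5 mm

ω = 2π·3280/60 = 343.5 rad/s, so T = P/ω = 110×10³ / 343.5 = 320.3 N·m.
For a hollow shaft with d_i/d_o = 0.522: τ_max = 16T/(π d_o³ (1−k⁴)), so d_o = [16T/(π τ_allow (1−k⁴))]^(1/3) = [16·320.3/(π·1.36×10^8·0.9258)]^(1/3) = 0.02349 m.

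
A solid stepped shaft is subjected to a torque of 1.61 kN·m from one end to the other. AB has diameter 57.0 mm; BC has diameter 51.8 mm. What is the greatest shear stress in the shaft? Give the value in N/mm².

59.0 N/mm²

Under the same torque, τ_max = 16T/(πd³) is largest where d is smallest — segment BC (d = 51.8 mm).
τ_max = 16·1610/(π·(0.0518)³) = 5.899×10^7 Pa.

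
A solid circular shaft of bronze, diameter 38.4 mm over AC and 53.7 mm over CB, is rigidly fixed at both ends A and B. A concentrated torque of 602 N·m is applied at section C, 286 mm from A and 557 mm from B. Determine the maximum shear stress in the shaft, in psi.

2650 psi

Compatibility: T_A·a/J_AC = T_B·b/J_CB with T_A + T_B = T₀.
J_AC = 2.13×10^-7 m⁴, J_CB = 8.16×10^-7 m⁴, so T_A = T₀·(J_AC/a)/((J_AC/a)+(J_CB/b)) = 203.1 N·m, T_B = 398.9 N·m.
τ in each portion: τ_AC = 1.83×10^7 Pa, τ_CB = 1.31×10^7 Pa; maximum is in AC.
τ_max = T_AC·r/J = 203.1·0.0192/2.13×10^-7 = 1.827×10^7 Pa.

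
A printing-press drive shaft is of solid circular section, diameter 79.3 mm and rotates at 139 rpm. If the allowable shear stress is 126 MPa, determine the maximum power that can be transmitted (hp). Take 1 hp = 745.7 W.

241 hp

J = πd⁴/32 = π(0.0793)⁴/32 = 3.882×10^-6 m⁴.
T_max = τ_allow·J/r = 1.26×10^8 × 3.882×10^-6 / 0.0396 = 12340 N·m.
ω = 2π·139/60 = 14.56 rad/s, so P_max = T_max·ω = 1.796×10^5 W.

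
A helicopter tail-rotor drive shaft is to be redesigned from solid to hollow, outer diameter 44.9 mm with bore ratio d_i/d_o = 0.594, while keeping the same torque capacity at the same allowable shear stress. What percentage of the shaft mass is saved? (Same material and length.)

Equal τ_max and T ⇒ the solid shaft needs d_s³ = d_o³(1−k⁴), so d_s = 44.9·(1−0.594⁴)^(1/3) = 42.95 mm.
Area ratio A_h/A_s = d_o²(1−k²)/d_s² = (1−k²)/(1−k⁴)^(2/3) = 0.7071.
Mass saving = 1 − 0.7071 = 29.3 %.

29.3 %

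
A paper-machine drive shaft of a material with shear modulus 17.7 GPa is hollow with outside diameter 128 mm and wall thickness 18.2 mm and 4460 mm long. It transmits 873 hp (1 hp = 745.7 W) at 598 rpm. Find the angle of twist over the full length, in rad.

0.135 rad

ω = 2π·598/60 = 62.62 rad/s, so T = P/ω = 873×745.7 / 62.62 = 10400 N·m.
J = π(d_o⁴ − d_i⁴)/32 = π(0.128⁴ − 0.0916⁴)/32 = 1.944×10^-5 m⁴.
θ = T·L/(G·J) = 10400 × 4.46 / (17.7×10⁹ × 1.944×10^-5) = 0.1347 rad.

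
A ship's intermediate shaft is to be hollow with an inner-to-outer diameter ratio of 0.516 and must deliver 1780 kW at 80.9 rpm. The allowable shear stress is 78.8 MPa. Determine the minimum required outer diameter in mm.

ω = 2π·80.9/60 = 8.472 rad/s, so T = P/ω = 1780×10³ / 8.472 = 210100 N·m.
For a hollow shaft with d_i/d_o = 0.516: τ_max = 16T/(π d_o³ (1−k⁴)), so d_o = [16T/(π τ_allow (1−k⁴))]^(1/3) = [16·210100/(π·7.88×10^7·0.9291)]^(1/3) = 0.2445 m.

244 mm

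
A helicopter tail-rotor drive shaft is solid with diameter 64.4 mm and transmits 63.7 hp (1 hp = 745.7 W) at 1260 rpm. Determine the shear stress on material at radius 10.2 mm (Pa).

ω = 2π·1260/60 = 131.9 rad/s, so T = P/ω = 63.7×745.7 / 131.9 = 360.0 N·m.
J = πd⁴/32 = π(0.0644)⁴/32 = 1.689×10^-6 m⁴.
Shear stress varies linearly with radius: τ = T·r/J = 360.0 × 0.0102 / 1.689×10^-6 = 2.175×10^6 Pa.

2.17e6 Pa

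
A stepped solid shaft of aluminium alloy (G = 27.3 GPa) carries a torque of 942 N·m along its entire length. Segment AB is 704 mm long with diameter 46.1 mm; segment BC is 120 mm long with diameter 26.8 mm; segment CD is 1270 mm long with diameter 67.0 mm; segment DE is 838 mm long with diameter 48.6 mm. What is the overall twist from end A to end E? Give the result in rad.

0.211 rad

J_AB = π(0.0461)⁴/32 = 4.43×10^-7 m⁴; J_BC = π(0.0268)⁴/32 = 5.06×10^-8 m⁴; J_CD = π(0.0670)⁴/32 = 1.98×10^-6 m⁴; J_DE = π(0.0486)⁴/32 = 5.48×10^-7 m⁴.
θ = (T/G)·Σ L_i/J_i = (942.0/27.3×10⁹)·(0.704/4.43×10^-7 + 0.120/5.06×10^-8 + 1.27/1.98×10^-6 + 0.838/5.48×10^-7) = 0.2115 rad.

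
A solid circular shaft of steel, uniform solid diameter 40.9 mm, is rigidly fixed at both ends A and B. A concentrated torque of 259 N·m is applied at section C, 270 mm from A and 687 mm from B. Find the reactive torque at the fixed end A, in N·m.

186 N·m

With uniform GJ and both ends fixed, compatibility θ_AC = θ_CB gives T_A·a = T_B·b, together with T_A + T_B = T₀.
T_A = T₀·b/(a+b) = 259.0·687/957.0 = 185.9 N·m; T_B = 73.07 N·m.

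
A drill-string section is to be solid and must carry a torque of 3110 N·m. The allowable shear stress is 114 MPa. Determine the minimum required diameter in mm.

51.8 mm

For a solid shaft τ_max = 16T/(πd³), so d = (16T/(π τ_allow))^(1/3) = (16·3110/(π·1.14×10^8))^(1/3) = 0.05179 m.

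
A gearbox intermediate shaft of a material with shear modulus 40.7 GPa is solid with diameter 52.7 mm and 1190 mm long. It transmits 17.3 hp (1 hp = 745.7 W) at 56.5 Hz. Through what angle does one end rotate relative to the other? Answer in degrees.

ω = 2π·56.5 = 355.0 rad/s, so T = P/ω = 17.3×745.7 / 355.0 = 36.34 N·m.
J = πd⁴/32 = π(0.0527)⁴/32 = 7.573×10^-7 m⁴.
θ = T·L/(G·J) = 36.34 × 1.19 / (40.7×10⁹ × 7.573×10^-7) = 1.403×10^-3 rad.

0.0804°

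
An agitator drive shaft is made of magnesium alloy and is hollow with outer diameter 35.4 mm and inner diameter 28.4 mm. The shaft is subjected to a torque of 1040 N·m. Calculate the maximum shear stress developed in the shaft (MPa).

J = π(d_o⁴ − d_i⁴)/32 = π(0.0354⁴ − 0.0284⁴)/32 = 9.031×10^-8 m⁴.
τ_max = T·r/J = 1040 × 0.0177 / 9.031×10^-8 = 2.038×10^8 Pa.

204 MPa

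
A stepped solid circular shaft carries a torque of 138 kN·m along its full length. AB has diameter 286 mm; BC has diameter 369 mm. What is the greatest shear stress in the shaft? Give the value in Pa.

Under the same torque, τ_max = 16T/(πd³) is largest where d is smallest — segment AB (d = 286 mm).
τ_max = 16·138000/(π·(0.286)³) = 3.004×10^7 Pa.

3.00e7 Pa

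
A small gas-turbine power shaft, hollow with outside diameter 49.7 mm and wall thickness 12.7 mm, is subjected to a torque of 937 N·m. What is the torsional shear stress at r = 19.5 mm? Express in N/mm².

J = π(d_o⁴ − d_i⁴)/32 = π(0.0497⁴ − 0.0243⁴)/32 = 5.648×10^-7 m⁴.
Shear stress varies linearly with radius: τ = T·r/J = 937.0 × 0.0195 / 5.648×10^-7 = 3.235×10^7 Pa.

32.4 N/mm²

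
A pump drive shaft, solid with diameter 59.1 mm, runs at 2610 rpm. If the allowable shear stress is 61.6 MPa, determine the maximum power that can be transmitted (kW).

682 kW

J = πd⁴/32 = π(0.0591)⁴/32 = 1.198×10^-6 m⁴.
T_max = τ_allow·J/r = 6.16×10^7 × 1.198×10^-6 / 0.0295 = 2497 N·m.
ω = 2π·2610/60 = 273.3 rad/s, so P_max = T_max·ω = 6.824×10^5 W.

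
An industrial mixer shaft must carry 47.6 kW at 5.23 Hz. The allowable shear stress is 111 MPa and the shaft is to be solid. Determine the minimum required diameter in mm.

40.5 mm

ω = 2π·5.23 = 32.86 rad/s, so T = P/ω = 47.6×10³ / 32.86 = 1449 N·m.
For a solid shaft τ_max = 16T/(πd³), so d = (16T/(π τ_allow))^(1/3) = (16·1449/(π·1.11×10^8))^(1/3) = 0.04051 m.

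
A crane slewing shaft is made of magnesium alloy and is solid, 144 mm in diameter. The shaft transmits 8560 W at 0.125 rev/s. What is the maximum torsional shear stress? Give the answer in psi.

2700 psi

ω = 2π·0.125 = 0.7854 rad/s, so T = P/ω = 8560 / 0.7854 = 10900 N·m.
J = πd⁴/32 = π(0.144)⁴/32 = 4.221×10^-5 m⁴.
τ_max = T·r/J = 10900 × 0.0720 / 4.221×10^-5 = 1.859×10^7 Pa.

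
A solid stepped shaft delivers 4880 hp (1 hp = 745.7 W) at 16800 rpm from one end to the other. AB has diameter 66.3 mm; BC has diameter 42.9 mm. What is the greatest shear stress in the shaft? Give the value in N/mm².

ω = 2π·16800/60 = 1759 rad/s, so T = P/ω = 4880×745.7 / 1759 = 2068 N·m.
Under the same torque, τ_max = 16T/(πd³) is largest where d is smallest — segment BC (d = 42.9 mm).
τ_max = 16·2068/(π·(0.0429)³) = 1.334×10^8 Pa.

133 N/mm²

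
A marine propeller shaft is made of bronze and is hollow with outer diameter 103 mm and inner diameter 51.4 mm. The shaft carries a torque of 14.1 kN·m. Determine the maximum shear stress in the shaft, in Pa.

J = π(d_o⁴ − d_i⁴)/32 = π(0.103⁴ − 0.0514⁴)/32 = 1.036×10^-5 m⁴.
τ_max = T·r/J = 14100 × 0.0515 / 1.036×10^-5 = 7.006×10^7 Pa.

7.01e7 Pa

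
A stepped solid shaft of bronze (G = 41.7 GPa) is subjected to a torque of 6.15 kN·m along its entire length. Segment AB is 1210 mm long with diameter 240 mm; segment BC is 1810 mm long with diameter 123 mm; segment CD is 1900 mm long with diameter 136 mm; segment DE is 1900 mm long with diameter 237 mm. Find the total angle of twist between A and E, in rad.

J_AB = π(0.240)⁴/32 = 3.26×10^-4 m⁴; J_BC = π(0.123)⁴/32 = 2.25×10^-5 m⁴; J_CD = π(0.136)⁴/32 = 3.36×10^-5 m⁴; J_DE = π(0.237)⁴/32 = 3.10×10^-4 m⁴.
θ = (T/G)·Σ L_i/J_i = (6150/41.7×10⁹)·(1.21/3.26×10^-4 + 1.81/2.25×10^-5 + 1.90/3.36×10^-5 + 1.90/3.10×10^-4) = 0.02168 rad.

0.0217 rad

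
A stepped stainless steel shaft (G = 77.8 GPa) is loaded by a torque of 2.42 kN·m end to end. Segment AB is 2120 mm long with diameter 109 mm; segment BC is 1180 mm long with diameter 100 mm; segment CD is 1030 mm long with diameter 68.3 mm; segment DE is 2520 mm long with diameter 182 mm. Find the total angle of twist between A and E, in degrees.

1.39°

J_AB = π(0.109)⁴/32 = 1.39×10^-5 m⁴; J_BC = π(0.100)⁴/32 = 9.82×10^-6 m⁴; J_CD = π(0.0683)⁴/32 = 2.14×10^-6 m⁴; J_DE = π(0.182)⁴/32 = 1.08×10^-4 m⁴.
θ = (T/G)·Σ L_i/J_i = (2420/77.8×10⁹)·(2.12/1.39×10^-5 + 1.18/9.82×10^-6 + 1.03/2.14×10^-6 + 2.52/1.08×10^-4) = 0.02422 rad.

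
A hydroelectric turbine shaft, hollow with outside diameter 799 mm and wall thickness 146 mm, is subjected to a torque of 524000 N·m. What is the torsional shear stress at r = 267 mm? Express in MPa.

J = π(d_o⁴ − d_i⁴)/32 = π(0.799⁴ − 0.507⁴)/32 = 0.03352 m⁴.
Shear stress varies linearly with radius: τ = T·r/J = 524000 × 0.267 / 0.03352 = 4.173×10^6 Pa.

4.17 MPa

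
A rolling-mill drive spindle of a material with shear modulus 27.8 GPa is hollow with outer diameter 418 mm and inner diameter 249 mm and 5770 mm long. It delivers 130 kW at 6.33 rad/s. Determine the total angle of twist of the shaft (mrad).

ω = 6.33 rad/s, so T = P/ω = 130×10³ / 6.330 = 20540 N·m.
J = π(d_o⁴ − d_i⁴)/32 = π(0.418⁴ − 0.249⁴)/32 = 2.620×10^-3 m⁴.
θ = T·L/(G·J) = 20540 × 5.77 / (27.8×10⁹ × 2.620×10^-3) = 1.627×10^-3 rad.

1.63 mrad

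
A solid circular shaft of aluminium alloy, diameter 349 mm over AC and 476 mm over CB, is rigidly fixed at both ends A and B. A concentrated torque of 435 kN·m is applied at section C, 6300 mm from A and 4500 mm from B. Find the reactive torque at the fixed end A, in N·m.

74400 N·m

Compatibility: T_A·a/J_AC = T_B·b/J_CB with T_A + T_B = T₀.
J_AC = 1.46×10^-3 m⁴, J_CB = 5.04×10^-3 m⁴, so T_A = T₀·(J_AC/a)/((J_AC/a)+(J_CB/b)) = 74430 N·m, T_B = 360600 N·m.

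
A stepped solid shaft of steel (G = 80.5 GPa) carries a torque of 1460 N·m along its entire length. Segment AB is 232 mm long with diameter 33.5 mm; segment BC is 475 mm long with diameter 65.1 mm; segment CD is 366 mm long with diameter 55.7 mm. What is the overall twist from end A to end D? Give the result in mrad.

J_AB = π(0.0335)⁴/32 = 1.24×10^-7 m⁴; J_BC = π(0.0651)⁴/32 = 1.76×10^-6 m⁴; J_CD = π(0.0557)⁴/32 = 9.45×10^-7 m⁴.
θ = (T/G)·Σ L_i/J_i = (1460/80.5×10⁹)·(0.232/1.24×10^-7 + 0.475/1.76×10^-6 + 0.366/9.45×10^-7) = 0.04594 rad.

45.9 mrad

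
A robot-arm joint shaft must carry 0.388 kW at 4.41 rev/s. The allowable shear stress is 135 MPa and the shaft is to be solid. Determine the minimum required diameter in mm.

ω = 2π·4.41 = 27.71 rad/s, so T = P/ω = 0.388×10³ / 27.71 = 14.00 N·m.
For a solid shaft τ_max = 16T/(πd³), so d = (16T/(π τ_allow))^(1/3) = (16·14.00/(π·1.35×10^8))^(1/3) = 0.008084 m.

8.08 mm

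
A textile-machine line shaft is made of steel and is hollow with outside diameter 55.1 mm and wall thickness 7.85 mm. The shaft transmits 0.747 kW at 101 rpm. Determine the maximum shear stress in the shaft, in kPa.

2910 kPa

ω = 2π·101/60 = 10.58 rad/s, so T = P/ω = 0.747×10³ / 10.58 = 70.63 N·m.
J = π(d_o⁴ − d_i⁴)/32 = π(0.0551⁴ − 0.0394⁴)/32 = 6.683×10^-7 m⁴.
τ_max = T·r/J = 70.63 × 0.0276 / 6.683×10^-7 = 2.911×10^6 Pa.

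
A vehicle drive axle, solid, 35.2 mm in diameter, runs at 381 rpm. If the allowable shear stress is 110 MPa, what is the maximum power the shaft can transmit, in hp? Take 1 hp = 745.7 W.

J = πd⁴/32 = π(0.0352)⁴/32 = 1.507×10^-7 m⁴.
T_max = τ_allow·J/r = 1.10×10^8 × 1.507×10^-7 / 0.0176 = 942.0 N·m.
ω = 2π·381/60 = 39.90 rad/s, so P_max = T_max·ω = 3.758×10^4 W.

50.4 hp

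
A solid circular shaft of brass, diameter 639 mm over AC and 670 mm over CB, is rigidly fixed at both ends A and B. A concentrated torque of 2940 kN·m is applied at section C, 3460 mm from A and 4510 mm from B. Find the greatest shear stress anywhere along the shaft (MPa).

Compatibility: T_A·a/J_AC = T_B·b/J_CB with T_A + T_B = T₀.
J_AC = 0.0164 m⁴, J_CB = 0.0198 m⁴, so T_A = T₀·(J_AC/a)/((J_AC/a)+(J_CB/b)) = 1.525e6 N·m, T_B = 1.415e6 N·m.
τ in each portion: τ_AC = 2.98×10^7 Pa, τ_CB = 2.40×10^7 Pa; maximum is in AC.
τ_max = T_AC·r/J = 1.525e6·0.320/0.0164 = 2.978×10^7 Pa.

29.8 MPa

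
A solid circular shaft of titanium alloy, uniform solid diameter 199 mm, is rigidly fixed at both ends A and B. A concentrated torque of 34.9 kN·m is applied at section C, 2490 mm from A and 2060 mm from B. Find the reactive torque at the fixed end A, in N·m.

With uniform GJ and both ends fixed, compatibility θ_AC = θ_CB gives T_A·a = T_B·b, together with T_A + T_B = T₀.
T_A = T₀·b/(a+b) = 34900·2060/4550 = 15800 N·m; T_B = 19100 N·m.

15800 N·m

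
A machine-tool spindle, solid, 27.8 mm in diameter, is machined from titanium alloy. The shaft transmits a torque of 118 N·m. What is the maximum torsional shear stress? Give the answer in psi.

4060 psi

J = πd⁴/32 = π(0.0278)⁴/32 = 5.864×10^-8 m⁴.
τ_max = T·r/J = 118.0 × 0.0139 / 5.864×10^-8 = 2.797×10^7 Pa.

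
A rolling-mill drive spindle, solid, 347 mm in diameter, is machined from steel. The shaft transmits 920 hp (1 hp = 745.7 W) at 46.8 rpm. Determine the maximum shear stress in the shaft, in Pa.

ω = 2π·46.8/60 = 4.901 rad/s, so T = P/ω = 920×745.7 / 4.901 = 140000 N·m.
J = πd⁴/32 = π(0.347)⁴/32 = 1.423×10^-3 m⁴.
τ_max = T·r/J = 140000 × 0.173 / 1.423×10^-3 = 1.706×10^7 Pa.

1.71e7 Pa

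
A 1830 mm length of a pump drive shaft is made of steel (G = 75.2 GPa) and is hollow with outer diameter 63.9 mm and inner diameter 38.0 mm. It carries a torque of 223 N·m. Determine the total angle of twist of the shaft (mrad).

3.79 mrad

J = π(d_o⁴ − d_i⁴)/32 = π(0.0639⁴ − 0.0380⁴)/32 = 1.432×10^-6 m⁴.
θ = T·L/(G·J) = 223.0 × 1.83 / (75.2×10⁹ × 1.432×10^-6) = 3.789×10^-3 rad.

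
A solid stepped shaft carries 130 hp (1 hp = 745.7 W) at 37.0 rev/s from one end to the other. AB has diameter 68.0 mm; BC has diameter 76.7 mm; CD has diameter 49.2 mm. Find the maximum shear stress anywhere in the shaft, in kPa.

ω = 2π·37.0 = 232.5 rad/s, so T = P/ω = 130×745.7 / 232.5 = 417.0 N·m.
Under the same torque, τ_max = 16T/(πd³) is largest where d is smallest — segment CD (d = 49.2 mm).
τ_max = 16·417.0/(π·(0.0492)³) = 1.783×10^7 Pa.

17800 kPa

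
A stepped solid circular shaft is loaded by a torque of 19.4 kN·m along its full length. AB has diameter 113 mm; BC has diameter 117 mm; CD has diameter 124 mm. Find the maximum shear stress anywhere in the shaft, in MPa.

Under the same torque, τ_max = 16T/(πd³) is largest where d is smallest — segment AB (d = 113 mm).
τ_max = 16·19400/(π·(0.113)³) = 6.848×10^7 Pa.

68.5 MPa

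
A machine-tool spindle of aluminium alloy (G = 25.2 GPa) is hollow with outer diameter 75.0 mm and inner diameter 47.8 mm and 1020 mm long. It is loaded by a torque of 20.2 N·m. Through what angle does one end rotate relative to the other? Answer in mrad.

0.315 mrad

J = π(d_o⁴ − d_i⁴)/32 = π(0.0750⁴ − 0.0478⁴)/32 = 2.594×10^-6 m⁴.
θ = T·L/(G·J) = 20.20 × 1.02 / (25.2×10⁹ × 2.594×10^-6) = 3.152×10^-4 rad.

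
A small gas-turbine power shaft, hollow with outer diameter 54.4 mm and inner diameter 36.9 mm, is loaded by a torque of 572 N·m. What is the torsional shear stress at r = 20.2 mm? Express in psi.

2470 psi

J = π(d_o⁴ − d_i⁴)/32 = π(0.0544⁴ − 0.0369⁴)/32 = 6.778×10^-7 m⁴.
Shear stress varies linearly with radius: τ = T·r/J = 572.0 × 0.0202 / 6.778×10^-7 = 1.705×10^7 Pa.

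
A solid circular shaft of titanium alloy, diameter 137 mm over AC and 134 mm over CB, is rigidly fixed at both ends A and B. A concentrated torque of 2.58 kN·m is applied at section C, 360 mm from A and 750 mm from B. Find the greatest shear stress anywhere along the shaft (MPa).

Compatibility: T_A·a/J_AC = T_B·b/J_CB with T_A + T_B = T₀.
J_AC = 3.46×10^-5 m⁴, J_CB = 3.17×10^-5 m⁴, so T_A = T₀·(J_AC/a)/((J_AC/a)+(J_CB/b)) = 1793 N·m, T_B = 787.5 N·m.
τ in each portion: τ_AC = 3.55×10^6 Pa, τ_CB = 1.67×10^6 Pa; maximum is in AC.
τ_max = T_AC·r/J = 1793·0.0685/3.46×10^-5 = 3.550×10^6 Pa.

3.55 MPa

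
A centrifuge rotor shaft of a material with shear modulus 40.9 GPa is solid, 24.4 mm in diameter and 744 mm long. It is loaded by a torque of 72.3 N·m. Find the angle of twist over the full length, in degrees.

J = πd⁴/32 = π(0.0244)⁴/32 = 3.480×10^-8 m⁴.
θ = T·L/(G·J) = 72.30 × 0.744 / (40.9×10⁹ × 3.480×10^-8) = 0.03779 rad.

2.17°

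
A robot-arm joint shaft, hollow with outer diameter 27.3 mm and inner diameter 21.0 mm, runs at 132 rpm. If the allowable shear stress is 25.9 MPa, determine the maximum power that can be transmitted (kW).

0.929 kW

J = π(d_o⁴ − d_i⁴)/32 = π(0.0273⁴ − 0.0210⁴)/32 = 3.544×10^-8 m⁴.
T_max = τ_allow·J/r = 2.59×10^7 × 3.544×10^-8 / 0.0137 = 67.24 N·m.
ω = 2π·132/60 = 13.82 rad/s, so P_max = T_max·ω = 929.5 W.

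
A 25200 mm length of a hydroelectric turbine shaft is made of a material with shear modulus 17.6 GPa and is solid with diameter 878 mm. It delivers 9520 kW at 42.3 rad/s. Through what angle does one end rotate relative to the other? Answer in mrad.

5.52 mrad

ω = 42.3 rad/s, so T = P/ω = 9520×10³ / 42.30 = 225100 N·m.
J = πd⁴/32 = π(0.878)⁴/32 = 0.05834 m⁴.
θ = T·L/(G·J) = 225100 × 25.2 / (17.6×10⁹ × 0.05834) = 5.523×10^-3 rad.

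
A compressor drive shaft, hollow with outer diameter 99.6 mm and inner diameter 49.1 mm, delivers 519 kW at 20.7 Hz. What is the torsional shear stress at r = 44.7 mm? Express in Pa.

1.96e7 Pa

ω = 2π·20.7 = 130.1 rad/s, so T = P/ω = 519×10³ / 130.1 = 3990 N·m.
J = π(d_o⁴ − d_i⁴)/32 = π(0.0996⁴ − 0.0491⁴)/32 = 9.091×10^-6 m⁴.
Shear stress varies linearly with radius: τ = T·r/J = 3990 × 0.0447 / 9.091×10^-6 = 1.962×10^7 Pa.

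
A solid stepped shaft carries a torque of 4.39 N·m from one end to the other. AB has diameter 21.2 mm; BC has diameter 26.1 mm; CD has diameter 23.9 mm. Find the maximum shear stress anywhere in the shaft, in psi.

340 psi

Under the same torque, τ_max = 16T/(πd³) is largest where d is smallest — segment AB (d = 21.2 mm).
τ_max = 16·4.390/(π·(0.0212)³) = 2.347×10^6 Pa.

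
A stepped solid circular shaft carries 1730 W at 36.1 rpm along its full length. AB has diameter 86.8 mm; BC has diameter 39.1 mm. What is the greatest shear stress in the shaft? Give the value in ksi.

ω = 2π·36.1/60 = 3.780 rad/s, so T = P/ω = 1730 / 3.780 = 457.6 N·m.
Under the same torque, τ_max = 16T/(πd³) is largest where d is smallest — segment BC (d = 39.1 mm).
τ_max = 16·457.6/(π·(0.0391)³) = 3.899×10^7 Pa.

5.65 ksi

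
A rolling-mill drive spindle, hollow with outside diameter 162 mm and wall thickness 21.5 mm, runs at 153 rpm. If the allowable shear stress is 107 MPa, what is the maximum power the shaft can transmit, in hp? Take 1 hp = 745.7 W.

1360 hp

J = π(d_o⁴ − d_i⁴)/32 = π(0.162⁴ − 0.119⁴)/32 = 4.793×10^-5 m⁴.
T_max = τ_allow·J/r = 1.07×10^8 × 4.793×10^-5 / 0.0810 = 63320 N·m.
ω = 2π·153/60 = 16.02 rad/s, so P_max = T_max·ω = 1.014×10^6 W.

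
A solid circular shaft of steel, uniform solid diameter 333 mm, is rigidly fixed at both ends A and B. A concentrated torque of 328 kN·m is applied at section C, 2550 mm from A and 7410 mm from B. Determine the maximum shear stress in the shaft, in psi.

4880 psi

With uniform GJ and both ends fixed, compatibility θ_AC = θ_CB gives T_A·a = T_B·b, together with T_A + T_B = T₀.
T_A = T₀·b/(a+b) = 328000·7410/9960 = 244000 N·m; T_B = 83980 N·m.
τ in each portion: τ_AC = 3.37×10^7 Pa, τ_CB = 1.16×10^7 Pa; maximum is in AC.
τ_max = T_AC·r/J = 244000·0.167/1.21×10^-3 = 3.366×10^7 Pa.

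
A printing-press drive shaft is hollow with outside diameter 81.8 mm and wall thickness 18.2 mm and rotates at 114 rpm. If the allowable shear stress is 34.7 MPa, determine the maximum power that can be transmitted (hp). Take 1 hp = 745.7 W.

54.0 hp

J = π(d_o⁴ − d_i⁴)/32 = π(0.0818⁴ − 0.0454⁴)/32 = 3.978×10^-6 m⁴.
T_max = τ_allow·J/r = 3.47×10^7 × 3.978×10^-6 / 0.0409 = 3375 N·m.
ω = 2π·114/60 = 11.94 rad/s, so P_max = T_max·ω = 4.030×10^4 W.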